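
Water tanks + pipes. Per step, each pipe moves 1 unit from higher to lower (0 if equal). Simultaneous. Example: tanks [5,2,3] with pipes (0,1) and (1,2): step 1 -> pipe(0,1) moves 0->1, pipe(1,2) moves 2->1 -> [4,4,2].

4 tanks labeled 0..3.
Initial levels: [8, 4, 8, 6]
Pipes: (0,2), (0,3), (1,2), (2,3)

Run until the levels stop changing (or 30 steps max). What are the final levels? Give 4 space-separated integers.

Step 1: flows [0=2,0->3,2->1,2->3] -> levels [7 5 6 8]
Step 2: flows [0->2,3->0,2->1,3->2] -> levels [7 6 7 6]
Step 3: flows [0=2,0->3,2->1,2->3] -> levels [6 7 5 8]
Step 4: flows [0->2,3->0,1->2,3->2] -> levels [6 6 8 6]
Step 5: flows [2->0,0=3,2->1,2->3] -> levels [7 7 5 7]
Step 6: flows [0->2,0=3,1->2,3->2] -> levels [6 6 8 6]
  -> period-2 cycle: step 6 state = step 4 state; never stabilizes
  -> state at step 30: (30-4) mod 2 = 0, same as step 4 -> [6 6 8 6]

Answer: 6 6 8 6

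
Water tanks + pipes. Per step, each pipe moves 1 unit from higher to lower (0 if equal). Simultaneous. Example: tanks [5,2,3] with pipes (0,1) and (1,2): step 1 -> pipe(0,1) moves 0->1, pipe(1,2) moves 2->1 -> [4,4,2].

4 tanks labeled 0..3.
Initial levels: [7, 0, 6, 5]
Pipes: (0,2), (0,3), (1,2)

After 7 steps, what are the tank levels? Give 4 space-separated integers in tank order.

Answer: 4 4 5 5

Derivation:
Step 1: flows [0->2,0->3,2->1] -> levels [5 1 6 6]
Step 2: flows [2->0,3->0,2->1] -> levels [7 2 4 5]
Step 3: flows [0->2,0->3,2->1] -> levels [5 3 4 6]
Step 4: flows [0->2,3->0,2->1] -> levels [5 4 4 5]
Step 5: flows [0->2,0=3,1=2] -> levels [4 4 5 5]
Step 6: flows [2->0,3->0,2->1] -> levels [6 5 3 4]
Step 7: flows [0->2,0->3,1->2] -> levels [4 4 5 5]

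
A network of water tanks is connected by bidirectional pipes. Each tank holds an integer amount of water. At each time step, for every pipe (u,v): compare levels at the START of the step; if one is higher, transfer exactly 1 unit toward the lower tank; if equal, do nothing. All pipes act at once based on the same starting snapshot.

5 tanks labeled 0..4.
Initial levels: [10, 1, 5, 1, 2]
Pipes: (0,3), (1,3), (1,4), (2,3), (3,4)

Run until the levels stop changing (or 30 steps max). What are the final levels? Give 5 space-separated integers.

Step 1: flows [0->3,1=3,4->1,2->3,4->3] -> levels [9 2 4 4 0]
Step 2: flows [0->3,3->1,1->4,2=3,3->4] -> levels [8 2 4 3 2]
Step 3: flows [0->3,3->1,1=4,2->3,3->4] -> levels [7 3 3 3 3]
Step 4: flows [0->3,1=3,1=4,2=3,3=4] -> levels [6 3 3 4 3]
Step 5: flows [0->3,3->1,1=4,3->2,3->4] -> levels [5 4 4 2 4]
Step 6: flows [0->3,1->3,1=4,2->3,4->3] -> levels [4 3 3 6 3]
Step 7: flows [3->0,3->1,1=4,3->2,3->4] -> levels [5 4 4 2 4]
  -> period-2 cycle: step 7 state = step 5 state; never stabilizes
  -> state at step 30: (30-5) mod 2 = 1, same as step 6 -> [4 3 3 6 3]

Answer: 4 3 3 6 3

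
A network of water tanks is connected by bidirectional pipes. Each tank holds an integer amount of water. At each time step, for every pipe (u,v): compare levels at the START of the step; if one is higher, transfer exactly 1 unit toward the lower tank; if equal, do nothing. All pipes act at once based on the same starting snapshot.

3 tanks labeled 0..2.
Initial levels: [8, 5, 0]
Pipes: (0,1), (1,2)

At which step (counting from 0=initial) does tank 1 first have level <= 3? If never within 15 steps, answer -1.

Step 1: flows [0->1,1->2] -> levels [7 5 1]
Step 2: flows [0->1,1->2] -> levels [6 5 2]
Step 3: flows [0->1,1->2] -> levels [5 5 3]
Step 4: flows [0=1,1->2] -> levels [5 4 4]
Step 5: flows [0->1,1=2] -> levels [4 5 4]
Step 6: flows [1->0,1->2] -> levels [5 3 5]
Tank 1 first reaches <=3 at step 6

Answer: 6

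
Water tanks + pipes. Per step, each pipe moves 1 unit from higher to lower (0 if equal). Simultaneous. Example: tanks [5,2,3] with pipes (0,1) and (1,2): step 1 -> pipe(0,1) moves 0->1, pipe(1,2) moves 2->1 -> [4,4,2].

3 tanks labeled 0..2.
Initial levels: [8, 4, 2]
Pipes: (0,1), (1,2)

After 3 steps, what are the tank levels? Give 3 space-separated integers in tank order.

Answer: 5 5 4

Derivation:
Step 1: flows [0->1,1->2] -> levels [7 4 3]
Step 2: flows [0->1,1->2] -> levels [6 4 4]
Step 3: flows [0->1,1=2] -> levels [5 5 4]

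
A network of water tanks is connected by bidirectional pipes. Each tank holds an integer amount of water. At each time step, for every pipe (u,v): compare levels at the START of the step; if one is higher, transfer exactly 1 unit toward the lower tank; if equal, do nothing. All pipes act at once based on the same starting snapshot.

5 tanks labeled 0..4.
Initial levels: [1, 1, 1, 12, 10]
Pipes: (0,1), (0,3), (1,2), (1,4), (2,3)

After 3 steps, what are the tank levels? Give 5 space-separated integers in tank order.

Step 1: flows [0=1,3->0,1=2,4->1,3->2] -> levels [2 2 2 10 9]
Step 2: flows [0=1,3->0,1=2,4->1,3->2] -> levels [3 3 3 8 8]
Step 3: flows [0=1,3->0,1=2,4->1,3->2] -> levels [4 4 4 6 7]

Answer: 4 4 4 6 7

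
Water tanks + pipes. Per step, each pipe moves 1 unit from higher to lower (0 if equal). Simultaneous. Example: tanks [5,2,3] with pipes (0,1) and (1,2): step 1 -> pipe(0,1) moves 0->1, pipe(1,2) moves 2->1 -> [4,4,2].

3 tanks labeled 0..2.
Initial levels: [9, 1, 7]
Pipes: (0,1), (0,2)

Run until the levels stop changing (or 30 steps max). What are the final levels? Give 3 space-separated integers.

Answer: 7 5 5

Derivation:
Step 1: flows [0->1,0->2] -> levels [7 2 8]
Step 2: flows [0->1,2->0] -> levels [7 3 7]
Step 3: flows [0->1,0=2] -> levels [6 4 7]
Step 4: flows [0->1,2->0] -> levels [6 5 6]
Step 5: flows [0->1,0=2] -> levels [5 6 6]
Step 6: flows [1->0,2->0] -> levels [7 5 5]
Step 7: flows [0->1,0->2] -> levels [5 6 6]
  -> period-2 cycle: step 7 state = step 5 state; never stabilizes
  -> state at step 30: (30-5) mod 2 = 1, same as step 6 -> [7 5 5]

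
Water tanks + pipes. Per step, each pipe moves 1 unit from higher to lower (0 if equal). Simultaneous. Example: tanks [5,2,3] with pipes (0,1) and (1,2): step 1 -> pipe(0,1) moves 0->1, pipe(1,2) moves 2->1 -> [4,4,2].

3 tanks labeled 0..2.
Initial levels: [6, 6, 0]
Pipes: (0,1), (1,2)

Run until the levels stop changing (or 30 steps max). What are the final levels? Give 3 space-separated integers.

Answer: 4 4 4

Derivation:
Step 1: flows [0=1,1->2] -> levels [6 5 1]
Step 2: flows [0->1,1->2] -> levels [5 5 2]
Step 3: flows [0=1,1->2] -> levels [5 4 3]
Step 4: flows [0->1,1->2] -> levels [4 4 4]
Step 5: flows [0=1,1=2] -> levels [4 4 4]
  -> stable (no change)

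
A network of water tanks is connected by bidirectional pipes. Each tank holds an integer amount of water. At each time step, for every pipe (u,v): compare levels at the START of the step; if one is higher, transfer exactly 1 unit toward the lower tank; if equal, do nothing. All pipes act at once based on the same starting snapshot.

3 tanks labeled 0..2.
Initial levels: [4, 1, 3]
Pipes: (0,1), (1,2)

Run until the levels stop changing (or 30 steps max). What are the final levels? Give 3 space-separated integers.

Answer: 3 2 3

Derivation:
Step 1: flows [0->1,2->1] -> levels [3 3 2]
Step 2: flows [0=1,1->2] -> levels [3 2 3]
Step 3: flows [0->1,2->1] -> levels [2 4 2]
Step 4: flows [1->0,1->2] -> levels [3 2 3]
  -> period-2 cycle: step 4 state = step 2 state; never stabilizes
  -> state at step 30: (30-2) mod 2 = 0, same as step 2 -> [3 2 3]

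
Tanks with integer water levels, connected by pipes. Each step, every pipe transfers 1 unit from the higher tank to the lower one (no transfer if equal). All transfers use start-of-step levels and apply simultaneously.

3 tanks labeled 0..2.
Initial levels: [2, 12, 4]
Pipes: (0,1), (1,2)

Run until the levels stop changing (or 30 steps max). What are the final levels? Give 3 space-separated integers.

Step 1: flows [1->0,1->2] -> levels [3 10 5]
Step 2: flows [1->0,1->2] -> levels [4 8 6]
Step 3: flows [1->0,1->2] -> levels [5 6 7]
Step 4: flows [1->0,2->1] -> levels [6 6 6]
Step 5: flows [0=1,1=2] -> levels [6 6 6]
  -> stable (no change)

Answer: 6 6 6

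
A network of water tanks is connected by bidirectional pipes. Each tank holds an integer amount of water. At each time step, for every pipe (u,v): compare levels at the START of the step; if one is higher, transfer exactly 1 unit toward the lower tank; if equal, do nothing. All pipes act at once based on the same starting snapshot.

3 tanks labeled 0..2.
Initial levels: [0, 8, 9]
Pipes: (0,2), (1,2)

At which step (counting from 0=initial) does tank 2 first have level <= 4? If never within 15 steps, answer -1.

Answer: -1

Derivation:
Step 1: flows [2->0,2->1] -> levels [1 9 7]
Step 2: flows [2->0,1->2] -> levels [2 8 7]
Step 3: flows [2->0,1->2] -> levels [3 7 7]
Step 4: flows [2->0,1=2] -> levels [4 7 6]
Step 5: flows [2->0,1->2] -> levels [5 6 6]
Step 6: flows [2->0,1=2] -> levels [6 6 5]
Step 7: flows [0->2,1->2] -> levels [5 5 7]
Step 8: flows [2->0,2->1] -> levels [6 6 5]
  -> period-2 cycle (repeats step 6); tank 2 never drops to <=4
Tank 2 never reaches <=4 within 15 steps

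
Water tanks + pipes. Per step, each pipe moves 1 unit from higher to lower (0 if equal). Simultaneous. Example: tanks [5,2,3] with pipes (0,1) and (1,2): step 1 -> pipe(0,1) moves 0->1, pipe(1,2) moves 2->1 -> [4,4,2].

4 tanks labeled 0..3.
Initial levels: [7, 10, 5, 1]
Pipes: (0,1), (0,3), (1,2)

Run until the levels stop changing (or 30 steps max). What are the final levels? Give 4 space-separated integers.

Step 1: flows [1->0,0->3,1->2] -> levels [7 8 6 2]
Step 2: flows [1->0,0->3,1->2] -> levels [7 6 7 3]
Step 3: flows [0->1,0->3,2->1] -> levels [5 8 6 4]
Step 4: flows [1->0,0->3,1->2] -> levels [5 6 7 5]
Step 5: flows [1->0,0=3,2->1] -> levels [6 6 6 5]
Step 6: flows [0=1,0->3,1=2] -> levels [5 6 6 6]
Step 7: flows [1->0,3->0,1=2] -> levels [7 5 6 5]
Step 8: flows [0->1,0->3,2->1] -> levels [5 7 5 6]
Step 9: flows [1->0,3->0,1->2] -> levels [7 5 6 5]
  -> period-2 cycle: step 9 state = step 7 state; never stabilizes
  -> state at step 30: (30-7) mod 2 = 1, same as step 8 -> [5 7 5 6]

Answer: 5 7 5 6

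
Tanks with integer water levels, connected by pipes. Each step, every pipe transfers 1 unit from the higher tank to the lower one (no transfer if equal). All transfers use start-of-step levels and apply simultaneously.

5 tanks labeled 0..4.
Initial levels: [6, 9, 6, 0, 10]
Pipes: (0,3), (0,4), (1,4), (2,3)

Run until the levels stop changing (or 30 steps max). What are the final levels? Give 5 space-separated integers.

Step 1: flows [0->3,4->0,4->1,2->3] -> levels [6 10 5 2 8]
Step 2: flows [0->3,4->0,1->4,2->3] -> levels [6 9 4 4 8]
Step 3: flows [0->3,4->0,1->4,2=3] -> levels [6 8 4 5 8]
Step 4: flows [0->3,4->0,1=4,3->2] -> levels [6 8 5 5 7]
Step 5: flows [0->3,4->0,1->4,2=3] -> levels [6 7 5 6 7]
Step 6: flows [0=3,4->0,1=4,3->2] -> levels [7 7 6 5 6]
Step 7: flows [0->3,0->4,1->4,2->3] -> levels [5 6 5 7 8]
Step 8: flows [3->0,4->0,4->1,3->2] -> levels [7 7 6 5 6]
  -> period-2 cycle: step 8 state = step 6 state; never stabilizes
  -> state at step 30: (30-6) mod 2 = 0, same as step 6 -> [7 7 6 5 6]

Answer: 7 7 6 5 6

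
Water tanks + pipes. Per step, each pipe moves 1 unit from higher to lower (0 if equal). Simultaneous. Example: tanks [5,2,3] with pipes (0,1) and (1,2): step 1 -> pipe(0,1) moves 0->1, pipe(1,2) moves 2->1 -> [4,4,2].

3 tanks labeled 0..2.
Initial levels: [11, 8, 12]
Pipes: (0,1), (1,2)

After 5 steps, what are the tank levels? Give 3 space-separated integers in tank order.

Step 1: flows [0->1,2->1] -> levels [10 10 11]
Step 2: flows [0=1,2->1] -> levels [10 11 10]
Step 3: flows [1->0,1->2] -> levels [11 9 11]
Step 4: flows [0->1,2->1] -> levels [10 11 10]
  -> period-2 cycle: step 4 state = step 2 state
  -> state at step 5: (5-2) mod 2 = 1, same as step 3 -> [11 9 11]

Answer: 11 9 11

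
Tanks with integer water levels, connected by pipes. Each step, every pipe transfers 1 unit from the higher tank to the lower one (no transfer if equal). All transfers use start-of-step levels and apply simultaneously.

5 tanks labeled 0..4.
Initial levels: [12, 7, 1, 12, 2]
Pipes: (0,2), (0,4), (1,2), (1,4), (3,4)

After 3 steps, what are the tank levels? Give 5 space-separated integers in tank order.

Step 1: flows [0->2,0->4,1->2,1->4,3->4] -> levels [10 5 3 11 5]
Step 2: flows [0->2,0->4,1->2,1=4,3->4] -> levels [8 4 5 10 7]
Step 3: flows [0->2,0->4,2->1,4->1,3->4] -> levels [6 6 5 9 8]

Answer: 6 6 5 9 8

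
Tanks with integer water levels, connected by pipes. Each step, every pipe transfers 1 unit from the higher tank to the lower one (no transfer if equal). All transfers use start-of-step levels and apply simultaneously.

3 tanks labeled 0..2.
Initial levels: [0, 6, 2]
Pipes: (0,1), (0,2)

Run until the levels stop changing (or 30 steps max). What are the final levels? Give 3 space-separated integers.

Answer: 2 3 3

Derivation:
Step 1: flows [1->0,2->0] -> levels [2 5 1]
Step 2: flows [1->0,0->2] -> levels [2 4 2]
Step 3: flows [1->0,0=2] -> levels [3 3 2]
Step 4: flows [0=1,0->2] -> levels [2 3 3]
Step 5: flows [1->0,2->0] -> levels [4 2 2]
Step 6: flows [0->1,0->2] -> levels [2 3 3]
  -> period-2 cycle: step 6 state = step 4 state; never stabilizes
  -> state at step 30: (30-4) mod 2 = 0, same as step 4 -> [2 3 3]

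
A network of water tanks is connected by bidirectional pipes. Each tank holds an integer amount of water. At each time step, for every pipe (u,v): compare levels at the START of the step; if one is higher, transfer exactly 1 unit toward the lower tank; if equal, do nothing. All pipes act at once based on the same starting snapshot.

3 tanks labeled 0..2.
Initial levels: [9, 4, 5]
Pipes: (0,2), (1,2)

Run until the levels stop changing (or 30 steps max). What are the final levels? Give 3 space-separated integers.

Step 1: flows [0->2,2->1] -> levels [8 5 5]
Step 2: flows [0->2,1=2] -> levels [7 5 6]
Step 3: flows [0->2,2->1] -> levels [6 6 6]
Step 4: flows [0=2,1=2] -> levels [6 6 6]
  -> stable (no change)

Answer: 6 6 6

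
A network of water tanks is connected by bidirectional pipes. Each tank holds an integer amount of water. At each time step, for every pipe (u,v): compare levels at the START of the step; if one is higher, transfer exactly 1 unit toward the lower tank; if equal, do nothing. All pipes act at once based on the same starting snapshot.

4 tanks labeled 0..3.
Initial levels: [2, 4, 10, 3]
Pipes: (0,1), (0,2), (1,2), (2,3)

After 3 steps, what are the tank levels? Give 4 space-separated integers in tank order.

Step 1: flows [1->0,2->0,2->1,2->3] -> levels [4 4 7 4]
Step 2: flows [0=1,2->0,2->1,2->3] -> levels [5 5 4 5]
Step 3: flows [0=1,0->2,1->2,3->2] -> levels [4 4 7 4]

Answer: 4 4 7 4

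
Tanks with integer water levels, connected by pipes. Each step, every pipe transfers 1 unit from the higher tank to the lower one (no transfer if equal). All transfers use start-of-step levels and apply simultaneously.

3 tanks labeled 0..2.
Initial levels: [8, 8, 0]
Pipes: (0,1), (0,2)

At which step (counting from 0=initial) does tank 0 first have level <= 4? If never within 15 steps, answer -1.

Answer: 7

Derivation:
Step 1: flows [0=1,0->2] -> levels [7 8 1]
Step 2: flows [1->0,0->2] -> levels [7 7 2]
Step 3: flows [0=1,0->2] -> levels [6 7 3]
Step 4: flows [1->0,0->2] -> levels [6 6 4]
Step 5: flows [0=1,0->2] -> levels [5 6 5]
Step 6: flows [1->0,0=2] -> levels [6 5 5]
Step 7: flows [0->1,0->2] -> levels [4 6 6]
Tank 0 first reaches <=4 at step 7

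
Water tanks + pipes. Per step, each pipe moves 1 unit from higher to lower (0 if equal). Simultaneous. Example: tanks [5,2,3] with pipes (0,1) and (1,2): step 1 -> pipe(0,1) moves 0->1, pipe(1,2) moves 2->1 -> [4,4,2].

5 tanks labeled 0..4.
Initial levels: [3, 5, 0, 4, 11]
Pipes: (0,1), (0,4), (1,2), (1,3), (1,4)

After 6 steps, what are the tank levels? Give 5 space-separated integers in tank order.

Step 1: flows [1->0,4->0,1->2,1->3,4->1] -> levels [5 3 1 5 9]
Step 2: flows [0->1,4->0,1->2,3->1,4->1] -> levels [5 5 2 4 7]
Step 3: flows [0=1,4->0,1->2,1->3,4->1] -> levels [6 4 3 5 5]
Step 4: flows [0->1,0->4,1->2,3->1,4->1] -> levels [4 6 4 4 5]
Step 5: flows [1->0,4->0,1->2,1->3,1->4] -> levels [6 2 5 5 5]
Step 6: flows [0->1,0->4,2->1,3->1,4->1] -> levels [4 6 4 4 5]

Answer: 4 6 4 4 5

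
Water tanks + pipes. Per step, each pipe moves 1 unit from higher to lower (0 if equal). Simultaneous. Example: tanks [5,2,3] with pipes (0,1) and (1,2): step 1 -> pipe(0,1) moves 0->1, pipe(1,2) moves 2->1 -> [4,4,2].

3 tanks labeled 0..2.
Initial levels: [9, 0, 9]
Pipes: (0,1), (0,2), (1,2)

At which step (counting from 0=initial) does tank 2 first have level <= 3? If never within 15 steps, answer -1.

Answer: -1

Derivation:
Step 1: flows [0->1,0=2,2->1] -> levels [8 2 8]
Step 2: flows [0->1,0=2,2->1] -> levels [7 4 7]
Step 3: flows [0->1,0=2,2->1] -> levels [6 6 6]
Step 4: flows [0=1,0=2,1=2] -> levels [6 6 6]
  -> stable; tank 2 stays at 6 > 3
Tank 2 never reaches <=3 within 15 steps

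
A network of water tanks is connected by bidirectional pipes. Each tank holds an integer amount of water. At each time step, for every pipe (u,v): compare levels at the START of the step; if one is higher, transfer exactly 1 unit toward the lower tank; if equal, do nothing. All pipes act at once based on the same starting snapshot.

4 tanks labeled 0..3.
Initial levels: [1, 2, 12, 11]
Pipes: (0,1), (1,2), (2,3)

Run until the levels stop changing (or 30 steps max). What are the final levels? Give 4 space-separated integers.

Answer: 6 7 6 7

Derivation:
Step 1: flows [1->0,2->1,2->3] -> levels [2 2 10 12]
Step 2: flows [0=1,2->1,3->2] -> levels [2 3 10 11]
Step 3: flows [1->0,2->1,3->2] -> levels [3 3 10 10]
Step 4: flows [0=1,2->1,2=3] -> levels [3 4 9 10]
Step 5: flows [1->0,2->1,3->2] -> levels [4 4 9 9]
Step 6: flows [0=1,2->1,2=3] -> levels [4 5 8 9]
Step 7: flows [1->0,2->1,3->2] -> levels [5 5 8 8]
Step 8: flows [0=1,2->1,2=3] -> levels [5 6 7 8]
Step 9: flows [1->0,2->1,3->2] -> levels [6 6 7 7]
Step 10: flows [0=1,2->1,2=3] -> levels [6 7 6 7]
Step 11: flows [1->0,1->2,3->2] -> levels [7 5 8 6]
Step 12: flows [0->1,2->1,2->3] -> levels [6 7 6 7]
  -> period-2 cycle: step 12 state = step 10 state; never stabilizes
  -> state at step 30: (30-10) mod 2 = 0, same as step 10 -> [6 7 6 7]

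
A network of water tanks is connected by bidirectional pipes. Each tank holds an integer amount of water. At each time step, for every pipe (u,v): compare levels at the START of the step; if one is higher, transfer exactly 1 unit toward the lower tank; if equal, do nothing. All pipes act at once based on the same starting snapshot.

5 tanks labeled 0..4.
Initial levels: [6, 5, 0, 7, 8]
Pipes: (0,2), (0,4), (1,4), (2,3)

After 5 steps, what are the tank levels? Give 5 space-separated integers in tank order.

Step 1: flows [0->2,4->0,4->1,3->2] -> levels [6 6 2 6 6]
Step 2: flows [0->2,0=4,1=4,3->2] -> levels [5 6 4 5 6]
Step 3: flows [0->2,4->0,1=4,3->2] -> levels [5 6 6 4 5]
Step 4: flows [2->0,0=4,1->4,2->3] -> levels [6 5 4 5 6]
Step 5: flows [0->2,0=4,4->1,3->2] -> levels [5 6 6 4 5]

Answer: 5 6 6 4 5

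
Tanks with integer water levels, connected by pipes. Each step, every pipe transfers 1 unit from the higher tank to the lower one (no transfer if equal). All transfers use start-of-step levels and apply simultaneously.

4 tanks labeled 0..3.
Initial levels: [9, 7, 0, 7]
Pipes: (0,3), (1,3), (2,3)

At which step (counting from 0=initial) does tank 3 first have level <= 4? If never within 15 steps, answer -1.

Answer: 5

Derivation:
Step 1: flows [0->3,1=3,3->2] -> levels [8 7 1 7]
Step 2: flows [0->3,1=3,3->2] -> levels [7 7 2 7]
Step 3: flows [0=3,1=3,3->2] -> levels [7 7 3 6]
Step 4: flows [0->3,1->3,3->2] -> levels [6 6 4 7]
Step 5: flows [3->0,3->1,3->2] -> levels [7 7 5 4]
Tank 3 first reaches <=4 at step 5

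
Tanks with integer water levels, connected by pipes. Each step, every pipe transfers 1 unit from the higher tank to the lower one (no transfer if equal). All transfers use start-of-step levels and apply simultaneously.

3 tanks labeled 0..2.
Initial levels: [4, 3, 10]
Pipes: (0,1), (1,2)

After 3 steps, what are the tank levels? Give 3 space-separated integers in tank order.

Step 1: flows [0->1,2->1] -> levels [3 5 9]
Step 2: flows [1->0,2->1] -> levels [4 5 8]
Step 3: flows [1->0,2->1] -> levels [5 5 7]

Answer: 5 5 7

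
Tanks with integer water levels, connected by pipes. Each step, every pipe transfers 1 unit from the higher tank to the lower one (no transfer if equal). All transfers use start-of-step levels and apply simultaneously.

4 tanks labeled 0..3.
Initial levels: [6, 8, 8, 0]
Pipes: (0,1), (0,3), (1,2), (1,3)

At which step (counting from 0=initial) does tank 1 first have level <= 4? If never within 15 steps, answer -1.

Step 1: flows [1->0,0->3,1=2,1->3] -> levels [6 6 8 2]
Step 2: flows [0=1,0->3,2->1,1->3] -> levels [5 6 7 4]
Step 3: flows [1->0,0->3,2->1,1->3] -> levels [5 5 6 6]
Step 4: flows [0=1,3->0,2->1,3->1] -> levels [6 7 5 4]
Step 5: flows [1->0,0->3,1->2,1->3] -> levels [6 4 6 6]
Tank 1 first reaches <=4 at step 5

Answer: 5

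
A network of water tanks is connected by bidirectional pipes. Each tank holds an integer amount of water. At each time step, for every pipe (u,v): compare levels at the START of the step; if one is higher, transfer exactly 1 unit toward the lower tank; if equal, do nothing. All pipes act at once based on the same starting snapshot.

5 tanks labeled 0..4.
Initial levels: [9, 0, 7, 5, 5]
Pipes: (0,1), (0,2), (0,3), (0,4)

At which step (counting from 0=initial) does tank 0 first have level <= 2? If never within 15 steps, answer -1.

Step 1: flows [0->1,0->2,0->3,0->4] -> levels [5 1 8 6 6]
Step 2: flows [0->1,2->0,3->0,4->0] -> levels [7 2 7 5 5]
Step 3: flows [0->1,0=2,0->3,0->4] -> levels [4 3 7 6 6]
Step 4: flows [0->1,2->0,3->0,4->0] -> levels [6 4 6 5 5]
Step 5: flows [0->1,0=2,0->3,0->4] -> levels [3 5 6 6 6]
Step 6: flows [1->0,2->0,3->0,4->0] -> levels [7 4 5 5 5]
Step 7: flows [0->1,0->2,0->3,0->4] -> levels [3 5 6 6 6]
  -> period-2 cycle (repeats step 5); tank 0 never drops to <=2
Tank 0 never reaches <=2 within 15 steps

Answer: -1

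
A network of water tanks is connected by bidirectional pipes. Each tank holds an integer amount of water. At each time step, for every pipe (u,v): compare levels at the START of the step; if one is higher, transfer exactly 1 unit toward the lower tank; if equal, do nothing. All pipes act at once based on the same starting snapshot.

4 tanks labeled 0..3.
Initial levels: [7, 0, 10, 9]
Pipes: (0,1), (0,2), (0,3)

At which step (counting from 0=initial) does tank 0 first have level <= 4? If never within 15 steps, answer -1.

Answer: -1

Derivation:
Step 1: flows [0->1,2->0,3->0] -> levels [8 1 9 8]
Step 2: flows [0->1,2->0,0=3] -> levels [8 2 8 8]
Step 3: flows [0->1,0=2,0=3] -> levels [7 3 8 8]
Step 4: flows [0->1,2->0,3->0] -> levels [8 4 7 7]
Step 5: flows [0->1,0->2,0->3] -> levels [5 5 8 8]
Step 6: flows [0=1,2->0,3->0] -> levels [7 5 7 7]
Step 7: flows [0->1,0=2,0=3] -> levels [6 6 7 7]
Step 8: flows [0=1,2->0,3->0] -> levels [8 6 6 6]
Step 9: flows [0->1,0->2,0->3] -> levels [5 7 7 7]
Step 10: flows [1->0,2->0,3->0] -> levels [8 6 6 6]
  -> period-2 cycle (repeats step 8); tank 0 never drops to <=4
Tank 0 never reaches <=4 within 15 steps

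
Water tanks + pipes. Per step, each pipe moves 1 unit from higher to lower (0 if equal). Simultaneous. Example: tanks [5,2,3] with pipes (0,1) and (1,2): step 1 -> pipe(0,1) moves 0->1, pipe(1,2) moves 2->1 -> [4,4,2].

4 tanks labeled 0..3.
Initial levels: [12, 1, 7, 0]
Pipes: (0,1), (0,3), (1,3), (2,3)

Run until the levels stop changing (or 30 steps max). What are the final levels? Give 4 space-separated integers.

Step 1: flows [0->1,0->3,1->3,2->3] -> levels [10 1 6 3]
Step 2: flows [0->1,0->3,3->1,2->3] -> levels [8 3 5 4]
Step 3: flows [0->1,0->3,3->1,2->3] -> levels [6 5 4 5]
Step 4: flows [0->1,0->3,1=3,3->2] -> levels [4 6 5 5]
Step 5: flows [1->0,3->0,1->3,2=3] -> levels [6 4 5 5]
Step 6: flows [0->1,0->3,3->1,2=3] -> levels [4 6 5 5]
  -> period-2 cycle: step 6 state = step 4 state; never stabilizes
  -> state at step 30: (30-4) mod 2 = 0, same as step 4 -> [4 6 5 5]

Answer: 4 6 5 5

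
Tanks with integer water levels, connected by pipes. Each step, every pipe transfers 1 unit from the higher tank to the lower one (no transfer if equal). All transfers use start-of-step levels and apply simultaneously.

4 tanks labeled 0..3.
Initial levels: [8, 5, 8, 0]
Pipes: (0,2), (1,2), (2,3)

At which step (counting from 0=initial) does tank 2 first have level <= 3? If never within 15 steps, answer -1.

Answer: 6

Derivation:
Step 1: flows [0=2,2->1,2->3] -> levels [8 6 6 1]
Step 2: flows [0->2,1=2,2->3] -> levels [7 6 6 2]
Step 3: flows [0->2,1=2,2->3] -> levels [6 6 6 3]
Step 4: flows [0=2,1=2,2->3] -> levels [6 6 5 4]
Step 5: flows [0->2,1->2,2->3] -> levels [5 5 6 5]
Step 6: flows [2->0,2->1,2->3] -> levels [6 6 3 6]
Tank 2 first reaches <=3 at step 6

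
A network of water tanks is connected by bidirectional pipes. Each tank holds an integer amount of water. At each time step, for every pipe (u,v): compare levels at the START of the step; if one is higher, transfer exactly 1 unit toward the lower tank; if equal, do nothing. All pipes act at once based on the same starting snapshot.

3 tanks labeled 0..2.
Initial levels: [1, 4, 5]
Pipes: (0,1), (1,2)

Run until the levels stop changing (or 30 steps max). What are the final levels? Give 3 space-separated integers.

Step 1: flows [1->0,2->1] -> levels [2 4 4]
Step 2: flows [1->0,1=2] -> levels [3 3 4]
Step 3: flows [0=1,2->1] -> levels [3 4 3]
Step 4: flows [1->0,1->2] -> levels [4 2 4]
Step 5: flows [0->1,2->1] -> levels [3 4 3]
  -> period-2 cycle: step 5 state = step 3 state; never stabilizes
  -> state at step 30: (30-3) mod 2 = 1, same as step 4 -> [4 2 4]

Answer: 4 2 4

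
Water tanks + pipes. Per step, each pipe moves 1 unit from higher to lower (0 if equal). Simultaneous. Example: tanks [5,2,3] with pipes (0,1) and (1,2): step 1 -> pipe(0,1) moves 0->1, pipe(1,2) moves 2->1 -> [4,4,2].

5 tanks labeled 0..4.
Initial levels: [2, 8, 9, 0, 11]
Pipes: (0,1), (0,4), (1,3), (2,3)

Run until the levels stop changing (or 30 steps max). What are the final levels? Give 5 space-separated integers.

Answer: 5 6 5 7 7

Derivation:
Step 1: flows [1->0,4->0,1->3,2->3] -> levels [4 6 8 2 10]
Step 2: flows [1->0,4->0,1->3,2->3] -> levels [6 4 7 4 9]
Step 3: flows [0->1,4->0,1=3,2->3] -> levels [6 5 6 5 8]
Step 4: flows [0->1,4->0,1=3,2->3] -> levels [6 6 5 6 7]
Step 5: flows [0=1,4->0,1=3,3->2] -> levels [7 6 6 5 6]
Step 6: flows [0->1,0->4,1->3,2->3] -> levels [5 6 5 7 7]
Step 7: flows [1->0,4->0,3->1,3->2] -> levels [7 6 6 5 6]
  -> period-2 cycle: step 7 state = step 5 state; never stabilizes
  -> state at step 30: (30-5) mod 2 = 1, same as step 6 -> [5 6 5 7 7]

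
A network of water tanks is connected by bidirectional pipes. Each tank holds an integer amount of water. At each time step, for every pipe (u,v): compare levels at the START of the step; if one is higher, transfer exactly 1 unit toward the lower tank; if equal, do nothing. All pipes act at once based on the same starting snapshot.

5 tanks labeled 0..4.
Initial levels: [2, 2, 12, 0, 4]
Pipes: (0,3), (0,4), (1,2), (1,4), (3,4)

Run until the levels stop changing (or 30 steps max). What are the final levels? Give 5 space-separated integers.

Answer: 3 4 5 3 5

Derivation:
Step 1: flows [0->3,4->0,2->1,4->1,4->3] -> levels [2 4 11 2 1]
Step 2: flows [0=3,0->4,2->1,1->4,3->4] -> levels [1 4 10 1 4]
Step 3: flows [0=3,4->0,2->1,1=4,4->3] -> levels [2 5 9 2 2]
Step 4: flows [0=3,0=4,2->1,1->4,3=4] -> levels [2 5 8 2 3]
Step 5: flows [0=3,4->0,2->1,1->4,4->3] -> levels [3 5 7 3 2]
Step 6: flows [0=3,0->4,2->1,1->4,3->4] -> levels [2 5 6 2 5]
Step 7: flows [0=3,4->0,2->1,1=4,4->3] -> levels [3 6 5 3 3]
Step 8: flows [0=3,0=4,1->2,1->4,3=4] -> levels [3 4 6 3 4]
Step 9: flows [0=3,4->0,2->1,1=4,4->3] -> levels [4 5 5 4 2]
Step 10: flows [0=3,0->4,1=2,1->4,3->4] -> levels [3 4 5 3 5]
Step 11: flows [0=3,4->0,2->1,4->1,4->3] -> levels [4 6 4 4 2]
Step 12: flows [0=3,0->4,1->2,1->4,3->4] -> levels [3 4 5 3 5]
  -> period-2 cycle: step 12 state = step 10 state; never stabilizes
  -> state at step 30: (30-10) mod 2 = 0, same as step 10 -> [3 4 5 3 5]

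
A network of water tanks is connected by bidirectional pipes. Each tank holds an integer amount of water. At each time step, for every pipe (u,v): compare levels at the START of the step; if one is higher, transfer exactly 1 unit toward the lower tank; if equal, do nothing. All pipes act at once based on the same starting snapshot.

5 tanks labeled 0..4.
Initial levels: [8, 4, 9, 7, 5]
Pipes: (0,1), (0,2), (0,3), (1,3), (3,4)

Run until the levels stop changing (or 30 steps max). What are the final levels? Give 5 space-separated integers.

Answer: 5 7 7 8 6

Derivation:
Step 1: flows [0->1,2->0,0->3,3->1,3->4] -> levels [7 6 8 6 6]
Step 2: flows [0->1,2->0,0->3,1=3,3=4] -> levels [6 7 7 7 6]
Step 3: flows [1->0,2->0,3->0,1=3,3->4] -> levels [9 6 6 5 7]
Step 4: flows [0->1,0->2,0->3,1->3,4->3] -> levels [6 6 7 8 6]
Step 5: flows [0=1,2->0,3->0,3->1,3->4] -> levels [8 7 6 5 7]
Step 6: flows [0->1,0->2,0->3,1->3,4->3] -> levels [5 7 7 8 6]
Step 7: flows [1->0,2->0,3->0,3->1,3->4] -> levels [8 7 6 5 7]
  -> period-2 cycle: step 7 state = step 5 state; never stabilizes
  -> state at step 30: (30-5) mod 2 = 1, same as step 6 -> [5 7 7 8 6]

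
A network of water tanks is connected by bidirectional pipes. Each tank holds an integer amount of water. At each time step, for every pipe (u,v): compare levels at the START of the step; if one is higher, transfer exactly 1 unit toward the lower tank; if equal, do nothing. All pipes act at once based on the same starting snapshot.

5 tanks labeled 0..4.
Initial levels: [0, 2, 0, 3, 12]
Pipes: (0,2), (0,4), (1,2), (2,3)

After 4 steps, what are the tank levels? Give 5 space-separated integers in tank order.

Step 1: flows [0=2,4->0,1->2,3->2] -> levels [1 1 2 2 11]
Step 2: flows [2->0,4->0,2->1,2=3] -> levels [3 2 0 2 10]
Step 3: flows [0->2,4->0,1->2,3->2] -> levels [3 1 3 1 9]
Step 4: flows [0=2,4->0,2->1,2->3] -> levels [4 2 1 2 8]

Answer: 4 2 1 2 8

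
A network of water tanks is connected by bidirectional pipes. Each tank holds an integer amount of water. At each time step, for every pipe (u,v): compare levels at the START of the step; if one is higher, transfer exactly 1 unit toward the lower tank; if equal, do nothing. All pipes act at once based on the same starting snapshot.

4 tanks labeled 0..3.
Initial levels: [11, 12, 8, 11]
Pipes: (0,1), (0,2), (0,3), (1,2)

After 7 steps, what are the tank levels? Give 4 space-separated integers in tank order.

Step 1: flows [1->0,0->2,0=3,1->2] -> levels [11 10 10 11]
Step 2: flows [0->1,0->2,0=3,1=2] -> levels [9 11 11 11]
Step 3: flows [1->0,2->0,3->0,1=2] -> levels [12 10 10 10]
Step 4: flows [0->1,0->2,0->3,1=2] -> levels [9 11 11 11]
  -> period-2 cycle: step 4 state = step 2 state
  -> state at step 7: (7-2) mod 2 = 1, same as step 3 -> [12 10 10 10]

Answer: 12 10 10 10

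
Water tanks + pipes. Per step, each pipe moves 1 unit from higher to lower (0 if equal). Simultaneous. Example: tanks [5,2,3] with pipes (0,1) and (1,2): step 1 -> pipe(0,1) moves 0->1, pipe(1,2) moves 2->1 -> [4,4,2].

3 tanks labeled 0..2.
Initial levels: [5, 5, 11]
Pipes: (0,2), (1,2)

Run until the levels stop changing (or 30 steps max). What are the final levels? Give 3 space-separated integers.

Step 1: flows [2->0,2->1] -> levels [6 6 9]
Step 2: flows [2->0,2->1] -> levels [7 7 7]
Step 3: flows [0=2,1=2] -> levels [7 7 7]
  -> stable (no change)

Answer: 7 7 7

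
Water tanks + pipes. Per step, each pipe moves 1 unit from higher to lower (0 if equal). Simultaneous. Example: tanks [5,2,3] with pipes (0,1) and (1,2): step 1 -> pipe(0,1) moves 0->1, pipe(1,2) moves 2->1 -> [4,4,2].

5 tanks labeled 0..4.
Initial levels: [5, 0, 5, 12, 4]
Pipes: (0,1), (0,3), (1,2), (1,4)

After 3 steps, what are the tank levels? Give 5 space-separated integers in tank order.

Answer: 6 3 4 9 4

Derivation:
Step 1: flows [0->1,3->0,2->1,4->1] -> levels [5 3 4 11 3]
Step 2: flows [0->1,3->0,2->1,1=4] -> levels [5 5 3 10 3]
Step 3: flows [0=1,3->0,1->2,1->4] -> levels [6 3 4 9 4]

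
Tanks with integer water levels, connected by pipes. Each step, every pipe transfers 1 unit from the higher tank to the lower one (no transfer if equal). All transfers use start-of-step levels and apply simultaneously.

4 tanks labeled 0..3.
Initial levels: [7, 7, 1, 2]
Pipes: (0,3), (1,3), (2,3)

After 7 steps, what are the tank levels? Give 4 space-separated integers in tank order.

Step 1: flows [0->3,1->3,3->2] -> levels [6 6 2 3]
Step 2: flows [0->3,1->3,3->2] -> levels [5 5 3 4]
Step 3: flows [0->3,1->3,3->2] -> levels [4 4 4 5]
Step 4: flows [3->0,3->1,3->2] -> levels [5 5 5 2]
Step 5: flows [0->3,1->3,2->3] -> levels [4 4 4 5]
  -> period-2 cycle: step 5 state = step 3 state
  -> state at step 7: (7-3) mod 2 = 0, same as step 3 -> [4 4 4 5]

Answer: 4 4 4 5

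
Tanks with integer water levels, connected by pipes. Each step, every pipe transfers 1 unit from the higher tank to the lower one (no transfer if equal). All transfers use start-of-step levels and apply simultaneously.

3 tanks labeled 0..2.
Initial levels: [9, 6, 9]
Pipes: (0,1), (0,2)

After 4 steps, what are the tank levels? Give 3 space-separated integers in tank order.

Step 1: flows [0->1,0=2] -> levels [8 7 9]
Step 2: flows [0->1,2->0] -> levels [8 8 8]
Step 3: flows [0=1,0=2] -> levels [8 8 8]
  -> stable; steps 4..4 unchanged -> [8 8 8]

Answer: 8 8 8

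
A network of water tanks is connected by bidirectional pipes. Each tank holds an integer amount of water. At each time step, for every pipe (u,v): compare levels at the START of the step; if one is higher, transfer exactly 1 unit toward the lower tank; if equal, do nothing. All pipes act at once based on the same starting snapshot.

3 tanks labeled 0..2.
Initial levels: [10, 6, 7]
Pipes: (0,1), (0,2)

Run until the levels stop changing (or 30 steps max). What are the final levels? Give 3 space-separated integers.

Answer: 7 8 8

Derivation:
Step 1: flows [0->1,0->2] -> levels [8 7 8]
Step 2: flows [0->1,0=2] -> levels [7 8 8]
Step 3: flows [1->0,2->0] -> levels [9 7 7]
Step 4: flows [0->1,0->2] -> levels [7 8 8]
  -> period-2 cycle: step 4 state = step 2 state; never stabilizes
  -> state at step 30: (30-2) mod 2 = 0, same as step 2 -> [7 8 8]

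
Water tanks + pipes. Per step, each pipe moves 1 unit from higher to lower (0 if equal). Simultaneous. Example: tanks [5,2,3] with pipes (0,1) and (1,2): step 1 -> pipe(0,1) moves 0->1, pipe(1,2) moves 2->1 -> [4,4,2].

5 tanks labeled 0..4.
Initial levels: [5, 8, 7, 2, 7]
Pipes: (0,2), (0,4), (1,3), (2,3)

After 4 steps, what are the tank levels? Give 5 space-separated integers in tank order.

Answer: 6 5 5 7 6

Derivation:
Step 1: flows [2->0,4->0,1->3,2->3] -> levels [7 7 5 4 6]
Step 2: flows [0->2,0->4,1->3,2->3] -> levels [5 6 5 6 7]
Step 3: flows [0=2,4->0,1=3,3->2] -> levels [6 6 6 5 6]
Step 4: flows [0=2,0=4,1->3,2->3] -> levels [6 5 5 7 6]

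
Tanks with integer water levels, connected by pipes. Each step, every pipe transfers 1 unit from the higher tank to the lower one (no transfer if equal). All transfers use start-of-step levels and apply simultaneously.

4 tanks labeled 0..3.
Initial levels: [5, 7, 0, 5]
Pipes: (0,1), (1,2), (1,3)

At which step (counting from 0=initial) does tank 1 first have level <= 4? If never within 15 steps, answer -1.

Answer: 1

Derivation:
Step 1: flows [1->0,1->2,1->3] -> levels [6 4 1 6]
Tank 1 first reaches <=4 at step 1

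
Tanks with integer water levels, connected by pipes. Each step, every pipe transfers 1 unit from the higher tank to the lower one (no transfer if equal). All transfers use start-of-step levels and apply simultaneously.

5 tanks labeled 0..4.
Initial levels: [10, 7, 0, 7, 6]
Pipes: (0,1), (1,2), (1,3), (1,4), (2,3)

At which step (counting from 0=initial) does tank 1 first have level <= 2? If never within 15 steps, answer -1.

Step 1: flows [0->1,1->2,1=3,1->4,3->2] -> levels [9 6 2 6 7]
Step 2: flows [0->1,1->2,1=3,4->1,3->2] -> levels [8 7 4 5 6]
Step 3: flows [0->1,1->2,1->3,1->4,3->2] -> levels [7 5 6 5 7]
Step 4: flows [0->1,2->1,1=3,4->1,2->3] -> levels [6 8 4 6 6]
Step 5: flows [1->0,1->2,1->3,1->4,3->2] -> levels [7 4 6 6 7]
Step 6: flows [0->1,2->1,3->1,4->1,2=3] -> levels [6 8 5 5 6]
Step 7: flows [1->0,1->2,1->3,1->4,2=3] -> levels [7 4 6 6 7]
  -> period-2 cycle (repeats step 5); tank 1 never drops to <=2
Tank 1 never reaches <=2 within 15 steps

Answer: -1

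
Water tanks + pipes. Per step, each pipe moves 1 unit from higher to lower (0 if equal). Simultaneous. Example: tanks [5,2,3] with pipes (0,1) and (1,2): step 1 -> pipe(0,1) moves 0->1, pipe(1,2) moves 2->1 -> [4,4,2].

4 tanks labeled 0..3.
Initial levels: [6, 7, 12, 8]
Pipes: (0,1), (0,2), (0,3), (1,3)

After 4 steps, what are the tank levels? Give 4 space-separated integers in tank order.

Step 1: flows [1->0,2->0,3->0,3->1] -> levels [9 7 11 6]
Step 2: flows [0->1,2->0,0->3,1->3] -> levels [8 7 10 8]
Step 3: flows [0->1,2->0,0=3,3->1] -> levels [8 9 9 7]
Step 4: flows [1->0,2->0,0->3,1->3] -> levels [9 7 8 9]

Answer: 9 7 8 9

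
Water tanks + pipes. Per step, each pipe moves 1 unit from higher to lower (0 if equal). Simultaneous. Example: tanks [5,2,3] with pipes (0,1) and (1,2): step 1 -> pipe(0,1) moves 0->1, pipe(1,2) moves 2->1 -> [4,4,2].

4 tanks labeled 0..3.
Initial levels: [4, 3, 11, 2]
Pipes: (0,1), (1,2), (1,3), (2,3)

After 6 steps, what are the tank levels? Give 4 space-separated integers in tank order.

Answer: 5 3 6 6

Derivation:
Step 1: flows [0->1,2->1,1->3,2->3] -> levels [3 4 9 4]
Step 2: flows [1->0,2->1,1=3,2->3] -> levels [4 4 7 5]
Step 3: flows [0=1,2->1,3->1,2->3] -> levels [4 6 5 5]
Step 4: flows [1->0,1->2,1->3,2=3] -> levels [5 3 6 6]
Step 5: flows [0->1,2->1,3->1,2=3] -> levels [4 6 5 5]
  -> period-2 cycle: step 5 state = step 3 state
  -> state at step 6: (6-3) mod 2 = 1, same as step 4 -> [5 3 6 6]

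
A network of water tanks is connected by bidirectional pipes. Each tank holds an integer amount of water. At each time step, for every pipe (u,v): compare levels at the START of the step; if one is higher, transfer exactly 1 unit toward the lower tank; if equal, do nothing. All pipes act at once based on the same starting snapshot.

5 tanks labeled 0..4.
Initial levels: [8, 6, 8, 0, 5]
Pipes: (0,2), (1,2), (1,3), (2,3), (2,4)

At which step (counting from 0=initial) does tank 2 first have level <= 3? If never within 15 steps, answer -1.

Step 1: flows [0=2,2->1,1->3,2->3,2->4] -> levels [8 6 5 2 6]
Step 2: flows [0->2,1->2,1->3,2->3,4->2] -> levels [7 4 7 4 5]
Step 3: flows [0=2,2->1,1=3,2->3,2->4] -> levels [7 5 4 5 6]
Step 4: flows [0->2,1->2,1=3,3->2,4->2] -> levels [6 4 8 4 5]
Step 5: flows [2->0,2->1,1=3,2->3,2->4] -> levels [7 5 4 5 6]
  -> period-2 cycle (repeats step 3); tank 2 never drops to <=3
Tank 2 never reaches <=3 within 15 steps

Answer: -1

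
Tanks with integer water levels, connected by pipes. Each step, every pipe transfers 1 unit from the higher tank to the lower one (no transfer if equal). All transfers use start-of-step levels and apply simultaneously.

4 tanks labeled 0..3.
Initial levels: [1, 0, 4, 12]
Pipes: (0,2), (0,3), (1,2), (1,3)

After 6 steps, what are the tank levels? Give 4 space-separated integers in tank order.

Step 1: flows [2->0,3->0,2->1,3->1] -> levels [3 2 2 10]
Step 2: flows [0->2,3->0,1=2,3->1] -> levels [3 3 3 8]
Step 3: flows [0=2,3->0,1=2,3->1] -> levels [4 4 3 6]
Step 4: flows [0->2,3->0,1->2,3->1] -> levels [4 4 5 4]
Step 5: flows [2->0,0=3,2->1,1=3] -> levels [5 5 3 4]
Step 6: flows [0->2,0->3,1->2,1->3] -> levels [3 3 5 6]

Answer: 3 3 5 6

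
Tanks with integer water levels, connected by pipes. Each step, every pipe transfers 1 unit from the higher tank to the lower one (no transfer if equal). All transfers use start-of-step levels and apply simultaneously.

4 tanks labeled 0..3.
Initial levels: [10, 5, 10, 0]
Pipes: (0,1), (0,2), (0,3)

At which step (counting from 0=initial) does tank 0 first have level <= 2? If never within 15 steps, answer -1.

Step 1: flows [0->1,0=2,0->3] -> levels [8 6 10 1]
Step 2: flows [0->1,2->0,0->3] -> levels [7 7 9 2]
Step 3: flows [0=1,2->0,0->3] -> levels [7 7 8 3]
Step 4: flows [0=1,2->0,0->3] -> levels [7 7 7 4]
Step 5: flows [0=1,0=2,0->3] -> levels [6 7 7 5]
Step 6: flows [1->0,2->0,0->3] -> levels [7 6 6 6]
Step 7: flows [0->1,0->2,0->3] -> levels [4 7 7 7]
Step 8: flows [1->0,2->0,3->0] -> levels [7 6 6 6]
  -> period-2 cycle (repeats step 6); tank 0 never drops to <=2
Tank 0 never reaches <=2 within 15 steps

Answer: -1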